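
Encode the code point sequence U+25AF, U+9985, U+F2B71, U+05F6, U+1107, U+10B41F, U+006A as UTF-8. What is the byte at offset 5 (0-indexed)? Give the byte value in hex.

0x85

U+25AF → 3-byte form E2 96 AF at offsets 0–2.
U+9985 → 3-byte form E9 A6 85 at offsets 3–5.
Offset 5 falls in char 2's range; it's byte 3 of E9 A6 85 = 0x85.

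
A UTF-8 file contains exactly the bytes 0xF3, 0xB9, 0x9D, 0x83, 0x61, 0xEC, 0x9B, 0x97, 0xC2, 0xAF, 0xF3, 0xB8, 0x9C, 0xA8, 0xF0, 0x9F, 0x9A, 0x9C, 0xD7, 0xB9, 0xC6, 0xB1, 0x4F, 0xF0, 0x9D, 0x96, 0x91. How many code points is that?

Byte at offset 0: 0xF3 = 11110011 → 4-byte char (#1). Advance 4.
Byte at offset 4: 0x61 = 01100001 → 1-byte char (#2). Advance 1.
Byte at offset 5: 0xEC = 11101100 → 3-byte char (#3). Advance 3.
Byte at offset 8: 0xC2 = 11000010 → 2-byte char (#4). Advance 2.
Byte at offset 10: 0xF3 = 11110011 → 4-byte char (#5). Advance 4.
Byte at offset 14: 0xF0 = 11110000 → 4-byte char (#6). Advance 4.
Byte at offset 18: 0xD7 = 11010111 → 2-byte char (#7). Advance 2.
Byte at offset 20: 0xC6 = 11000110 → 2-byte char (#8). Advance 2.
Byte at offset 22: 0x4F = 01001111 → 1-byte char (#9). Advance 1.
Byte at offset 23: 0xF0 = 11110000 → 4-byte char (#10). Advance 4.
Reached end at offset 27 after 10 code points.

10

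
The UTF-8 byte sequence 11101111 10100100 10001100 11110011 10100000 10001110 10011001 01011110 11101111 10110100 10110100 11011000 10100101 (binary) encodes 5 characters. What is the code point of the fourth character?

U+FD34

Offset 0: leading byte 0xEF = 11101111 → 3-byte char #1 = EF A4 8C.
Offset 3: leading byte 0xF3 = 11110011 → 4-byte char #2 = F3 A0 8E 99.
Offset 7: leading byte 0x5E = 01011110 → 1-byte char #3 = 5E.
Offset 8: leading byte 0xEF = 11101111 → 3-byte char #4 = EF B4 B4.
Leading byte 0xEF = 11101111 matches 1110xxxx → 3-byte sequence.
Byte 1: 0xEF = 11101111, payload 1111 (4 bits).
Byte 2: 0xB4 = 10110100 (10xxxxxx ✓), payload 110100.
Byte 3: 0xB4 = 10110100 (10xxxxxx ✓), payload 110100.
Concatenate: 1111110100110100 = 0xFD34 (16 bits → U+FD34).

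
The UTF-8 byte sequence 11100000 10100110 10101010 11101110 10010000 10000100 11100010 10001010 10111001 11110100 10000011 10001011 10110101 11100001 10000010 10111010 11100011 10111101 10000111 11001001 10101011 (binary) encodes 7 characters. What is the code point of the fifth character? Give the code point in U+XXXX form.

Offset 0: leading byte 0xE0 = 11100000 → 3-byte char #1 = E0 A6 AA.
Offset 3: leading byte 0xEE = 11101110 → 3-byte char #2 = EE 90 84.
Offset 6: leading byte 0xE2 = 11100010 → 3-byte char #3 = E2 8A B9.
Offset 9: leading byte 0xF4 = 11110100 → 4-byte char #4 = F4 83 8B B5.
Offset 13: leading byte 0xE1 = 11100001 → 3-byte char #5 = E1 82 BA.
Leading byte 0xE1 = 11100001 matches 1110xxxx → 3-byte sequence.
Byte 1: 0xE1 = 11100001, payload 0001 (4 bits).
Byte 2: 0x82 = 10000010 (10xxxxxx ✓), payload 000010.
Byte 3: 0xBA = 10111010 (10xxxxxx ✓), payload 111010.
Concatenate: 0001000010111010 = 0x10BA (16 bits → U+10BA).

U+10BA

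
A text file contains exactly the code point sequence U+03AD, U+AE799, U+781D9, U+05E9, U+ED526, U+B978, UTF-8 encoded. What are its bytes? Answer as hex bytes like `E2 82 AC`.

U+03AD: 2-byte form → CE AD.
U+AE799: 4-byte form → F2 AE 9E 99.
U+781D9: 4-byte form → F1 B8 87 99.
U+05E9: 2-byte form → D7 A9.
U+ED526: 4-byte form → F3 AD 94 A6.
U+B978: 3-byte form → EB A5 B8.
Concatenated (19 bytes): CE AD F2 AE 9E 99 F1 B8 87 99 D7 A9 F3 AD 94 A6 EB A5 B8.

CE AD F2 AE 9E 99 F1 B8 87 99 D7 A9 F3 AD 94 A6 EB A5 B8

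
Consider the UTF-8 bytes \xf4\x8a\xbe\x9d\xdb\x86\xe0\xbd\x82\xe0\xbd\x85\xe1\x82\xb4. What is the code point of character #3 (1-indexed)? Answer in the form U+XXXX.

Offset 0: leading byte 0xF4 = 11110100 → 4-byte char #1 = F4 8A BE 9D.
Offset 4: leading byte 0xDB = 11011011 → 2-byte char #2 = DB 86.
Offset 6: leading byte 0xE0 = 11100000 → 3-byte char #3 = E0 BD 82.
Leading byte 0xE0 = 11100000 matches 1110xxxx → 3-byte sequence.
Byte 1: 0xE0 = 11100000, payload 0000 (4 bits).
Byte 2: 0xBD = 10111101 (10xxxxxx ✓), payload 111101.
Byte 3: 0x82 = 10000010 (10xxxxxx ✓), payload 000010.
Concatenate: 0000111101000010 = 0xF42 (16 bits → U+0F42).

U+0F42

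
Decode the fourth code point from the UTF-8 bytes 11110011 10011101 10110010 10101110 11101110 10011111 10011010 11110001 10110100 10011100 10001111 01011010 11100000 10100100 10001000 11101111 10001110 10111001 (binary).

U+005A

Offset 0: leading byte 0xF3 = 11110011 → 4-byte char #1 = F3 9D B2 AE.
Offset 4: leading byte 0xEE = 11101110 → 3-byte char #2 = EE 9F 9A.
Offset 7: leading byte 0xF1 = 11110001 → 4-byte char #3 = F1 B4 9C 8F.
Offset 11: leading byte 0x5A = 01011010 → 1-byte char #4 = 5A.
Leading byte 0x5A = 01011010 matches 0xxxxxxx → 1-byte sequence.
Byte 1: 0x5A = 01011010, payload 1011010 (7 bits).
Concatenate: 1011010 = 0x5A (7 bits → U+005A).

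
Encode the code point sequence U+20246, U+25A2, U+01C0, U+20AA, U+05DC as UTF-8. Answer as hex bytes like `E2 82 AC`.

U+20246: 4-byte form → F0 A0 89 86.
U+25A2: 3-byte form → E2 96 A2.
U+01C0: 2-byte form → C7 80.
U+20AA: 3-byte form → E2 82 AA.
U+05DC: 2-byte form → D7 9C.
Concatenated (14 bytes): F0 A0 89 86 E2 96 A2 C7 80 E2 82 AA D7 9C.

F0 A0 89 86 E2 96 A2 C7 80 E2 82 AA D7 9C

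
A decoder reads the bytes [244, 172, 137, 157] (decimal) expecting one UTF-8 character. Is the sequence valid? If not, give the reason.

invalid (encodes a value above U+10FFFF)

Leading byte 0xF4 = 11110100 → 4-byte form.
Payload = 0x12C25D, which exceeds U+10FFFF, the maximum Unicode code point. (Leading bytes F5–FF, or F4 followed by ≥ 0x90, are invalid.)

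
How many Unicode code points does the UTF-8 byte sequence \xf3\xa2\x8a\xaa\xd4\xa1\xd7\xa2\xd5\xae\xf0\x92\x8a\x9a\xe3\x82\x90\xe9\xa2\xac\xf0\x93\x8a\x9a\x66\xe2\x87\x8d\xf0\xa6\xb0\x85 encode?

11

Byte at offset 0: 0xF3 = 11110011 → 4-byte char (#1). Advance 4.
Byte at offset 4: 0xD4 = 11010100 → 2-byte char (#2). Advance 2.
Byte at offset 6: 0xD7 = 11010111 → 2-byte char (#3). Advance 2.
Byte at offset 8: 0xD5 = 11010101 → 2-byte char (#4). Advance 2.
Byte at offset 10: 0xF0 = 11110000 → 4-byte char (#5). Advance 4.
Byte at offset 14: 0xE3 = 11100011 → 3-byte char (#6). Advance 3.
Byte at offset 17: 0xE9 = 11101001 → 3-byte char (#7). Advance 3.
Byte at offset 20: 0xF0 = 11110000 → 4-byte char (#8). Advance 4.
Byte at offset 24: 0x66 = 01100110 → 1-byte char (#9). Advance 1.
Byte at offset 25: 0xE2 = 11100010 → 3-byte char (#10). Advance 3.
Byte at offset 28: 0xF0 = 11110000 → 4-byte char (#11). Advance 4.
Reached end at offset 32 after 11 code points.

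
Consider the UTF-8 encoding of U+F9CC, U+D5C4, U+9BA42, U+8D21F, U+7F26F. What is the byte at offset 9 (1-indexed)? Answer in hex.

1-indexed offset 9 is 0-indexed offset 8.
U+F9CC → 3-byte form EF A7 8C at offsets 0–2.
U+D5C4 → 3-byte form ED 97 84 at offsets 3–5.
U+9BA42 → 4-byte form F2 9B A9 82 at offsets 6–9.
Offset 8 falls in char 3's range; it's byte 3 of F2 9B A9 82 = 0xA9.

0xA9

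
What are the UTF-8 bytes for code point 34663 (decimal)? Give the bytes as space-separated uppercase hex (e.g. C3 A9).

U+8767 = 0x8767 = 34663 decimal. In range U+0800–U+FFFF → 3-byte form: 1110xxxx 10xxxxxx 10xxxxxx.
Binary (16 bits): 1000011101100111.
Split 4+6+6: 1000 | 011101 | 100111.
Byte 1: 11101000 = 0xE8.
Byte 2: 10011101 = 0x9D.
Byte 3: 10100111 = 0xA7.

E8 9D A7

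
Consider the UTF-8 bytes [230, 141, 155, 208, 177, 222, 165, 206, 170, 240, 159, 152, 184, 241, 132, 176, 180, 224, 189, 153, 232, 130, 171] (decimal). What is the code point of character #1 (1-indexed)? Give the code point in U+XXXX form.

Offset 0: leading byte 0xE6 = 11100110 → 3-byte char #1 = E6 8D 9B.
Leading byte 0xE6 = 11100110 matches 1110xxxx → 3-byte sequence.
Byte 1: 0xE6 = 11100110, payload 0110 (4 bits).
Byte 2: 0x8D = 10001101 (10xxxxxx ✓), payload 001101.
Byte 3: 0x9B = 10011011 (10xxxxxx ✓), payload 011011.
Concatenate: 0110001101011011 = 0x635B (16 bits → U+635B).

U+635B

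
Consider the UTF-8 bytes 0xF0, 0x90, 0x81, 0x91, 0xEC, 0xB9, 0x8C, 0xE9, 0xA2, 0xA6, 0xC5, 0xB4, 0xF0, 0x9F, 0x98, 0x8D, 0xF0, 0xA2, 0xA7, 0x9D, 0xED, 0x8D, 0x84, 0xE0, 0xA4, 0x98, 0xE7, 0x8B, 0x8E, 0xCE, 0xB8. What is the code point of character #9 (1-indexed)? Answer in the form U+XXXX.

U+72CE

Offset 0: leading byte 0xF0 = 11110000 → 4-byte char #1 = F0 90 81 91.
Offset 4: leading byte 0xEC = 11101100 → 3-byte char #2 = EC B9 8C.
Offset 7: leading byte 0xE9 = 11101001 → 3-byte char #3 = E9 A2 A6.
Offset 10: leading byte 0xC5 = 11000101 → 2-byte char #4 = C5 B4.
Offset 12: leading byte 0xF0 = 11110000 → 4-byte char #5 = F0 9F 98 8D.
Offset 16: leading byte 0xF0 = 11110000 → 4-byte char #6 = F0 A2 A7 9D.
Offset 20: leading byte 0xED = 11101101 → 3-byte char #7 = ED 8D 84.
Offset 23: leading byte 0xE0 = 11100000 → 3-byte char #8 = E0 A4 98.
Offset 26: leading byte 0xE7 = 11100111 → 3-byte char #9 = E7 8B 8E.
Leading byte 0xE7 = 11100111 matches 1110xxxx → 3-byte sequence.
Byte 1: 0xE7 = 11100111, payload 0111 (4 bits).
Byte 2: 0x8B = 10001011 (10xxxxxx ✓), payload 001011.
Byte 3: 0x8E = 10001110 (10xxxxxx ✓), payload 001110.
Concatenate: 0111001011001110 = 0x72CE (16 bits → U+72CE).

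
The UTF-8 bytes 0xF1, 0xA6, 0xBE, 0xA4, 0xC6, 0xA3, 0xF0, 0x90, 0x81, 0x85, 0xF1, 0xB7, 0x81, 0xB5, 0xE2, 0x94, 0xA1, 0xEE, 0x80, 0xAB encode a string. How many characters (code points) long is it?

Byte at offset 0: 0xF1 = 11110001 → 4-byte char (#1). Advance 4.
Byte at offset 4: 0xC6 = 11000110 → 2-byte char (#2). Advance 2.
Byte at offset 6: 0xF0 = 11110000 → 4-byte char (#3). Advance 4.
Byte at offset 10: 0xF1 = 11110001 → 4-byte char (#4). Advance 4.
Byte at offset 14: 0xE2 = 11100010 → 3-byte char (#5). Advance 3.
Byte at offset 17: 0xEE = 11101110 → 3-byte char (#6). Advance 3.
Reached end at offset 20 after 6 code points.

6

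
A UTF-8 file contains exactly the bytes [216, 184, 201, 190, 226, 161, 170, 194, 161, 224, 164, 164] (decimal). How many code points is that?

Byte at offset 0: 0xD8 = 11011000 → 2-byte char (#1). Advance 2.
Byte at offset 2: 0xC9 = 11001001 → 2-byte char (#2). Advance 2.
Byte at offset 4: 0xE2 = 11100010 → 3-byte char (#3). Advance 3.
Byte at offset 7: 0xC2 = 11000010 → 2-byte char (#4). Advance 2.
Byte at offset 9: 0xE0 = 11100000 → 3-byte char (#5). Advance 3.
Reached end at offset 12 after 5 code points.

5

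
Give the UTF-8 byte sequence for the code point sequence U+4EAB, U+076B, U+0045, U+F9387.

E4 BA AB DD AB 45 F3 B9 8E 87

U+4EAB: 3-byte form → E4 BA AB.
U+076B: 2-byte form → DD AB.
U+0045: 1-byte form → 45.
U+F9387: 4-byte form → F3 B9 8E 87.
Concatenated (10 bytes): E4 BA AB DD AB 45 F3 B9 8E 87.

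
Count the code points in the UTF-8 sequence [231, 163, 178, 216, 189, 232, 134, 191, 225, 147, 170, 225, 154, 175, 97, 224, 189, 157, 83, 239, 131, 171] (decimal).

Byte at offset 0: 0xE7 = 11100111 → 3-byte char (#1). Advance 3.
Byte at offset 3: 0xD8 = 11011000 → 2-byte char (#2). Advance 2.
Byte at offset 5: 0xE8 = 11101000 → 3-byte char (#3). Advance 3.
Byte at offset 8: 0xE1 = 11100001 → 3-byte char (#4). Advance 3.
Byte at offset 11: 0xE1 = 11100001 → 3-byte char (#5). Advance 3.
Byte at offset 14: 0x61 = 01100001 → 1-byte char (#6). Advance 1.
Byte at offset 15: 0xE0 = 11100000 → 3-byte char (#7). Advance 3.
Byte at offset 18: 0x53 = 01010011 → 1-byte char (#8). Advance 1.
Byte at offset 19: 0xEF = 11101111 → 3-byte char (#9). Advance 3.
Reached end at offset 22 after 9 code points.

9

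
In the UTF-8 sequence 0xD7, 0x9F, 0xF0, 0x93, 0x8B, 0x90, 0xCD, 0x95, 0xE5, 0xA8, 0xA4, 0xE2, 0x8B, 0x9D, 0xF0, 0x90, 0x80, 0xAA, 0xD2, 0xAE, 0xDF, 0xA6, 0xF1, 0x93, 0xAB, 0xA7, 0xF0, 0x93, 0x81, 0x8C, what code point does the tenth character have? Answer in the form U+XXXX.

U+1304C

Offset 0: leading byte 0xD7 = 11010111 → 2-byte char #1 = D7 9F.
Offset 2: leading byte 0xF0 = 11110000 → 4-byte char #2 = F0 93 8B 90.
Offset 6: leading byte 0xCD = 11001101 → 2-byte char #3 = CD 95.
Offset 8: leading byte 0xE5 = 11100101 → 3-byte char #4 = E5 A8 A4.
Offset 11: leading byte 0xE2 = 11100010 → 3-byte char #5 = E2 8B 9D.
Offset 14: leading byte 0xF0 = 11110000 → 4-byte char #6 = F0 90 80 AA.
Offset 18: leading byte 0xD2 = 11010010 → 2-byte char #7 = D2 AE.
Offset 20: leading byte 0xDF = 11011111 → 2-byte char #8 = DF A6.
Offset 22: leading byte 0xF1 = 11110001 → 4-byte char #9 = F1 93 AB A7.
Offset 26: leading byte 0xF0 = 11110000 → 4-byte char #10 = F0 93 81 8C.
Leading byte 0xF0 = 11110000 matches 11110xxx → 4-byte sequence.
Byte 1: 0xF0 = 11110000, payload 000 (3 bits).
Byte 2: 0x93 = 10010011 (10xxxxxx ✓), payload 010011.
Byte 3: 0x81 = 10000001 (10xxxxxx ✓), payload 000001.
Byte 4: 0x8C = 10001100 (10xxxxxx ✓), payload 001100.
Concatenate: 000010011000001001100 = 0x1304C (21 bits → U+1304C).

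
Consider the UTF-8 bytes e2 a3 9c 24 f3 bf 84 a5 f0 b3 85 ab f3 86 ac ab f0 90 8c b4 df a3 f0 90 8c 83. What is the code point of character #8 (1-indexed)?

Offset 0: leading byte 0xE2 = 11100010 → 3-byte char #1 = E2 A3 9C.
Offset 3: leading byte 0x24 = 00100100 → 1-byte char #2 = 24.
Offset 4: leading byte 0xF3 = 11110011 → 4-byte char #3 = F3 BF 84 A5.
Offset 8: leading byte 0xF0 = 11110000 → 4-byte char #4 = F0 B3 85 AB.
Offset 12: leading byte 0xF3 = 11110011 → 4-byte char #5 = F3 86 AC AB.
Offset 16: leading byte 0xF0 = 11110000 → 4-byte char #6 = F0 90 8C B4.
Offset 20: leading byte 0xDF = 11011111 → 2-byte char #7 = DF A3.
Offset 22: leading byte 0xF0 = 11110000 → 4-byte char #8 = F0 90 8C 83.
Leading byte 0xF0 = 11110000 matches 11110xxx → 4-byte sequence.
Byte 1: 0xF0 = 11110000, payload 000 (3 bits).
Byte 2: 0x90 = 10010000 (10xxxxxx ✓), payload 010000.
Byte 3: 0x8C = 10001100 (10xxxxxx ✓), payload 001100.
Byte 4: 0x83 = 10000011 (10xxxxxx ✓), payload 000011.
Concatenate: 000010000001100000011 = 0x10303 (21 bits → U+10303).

U+10303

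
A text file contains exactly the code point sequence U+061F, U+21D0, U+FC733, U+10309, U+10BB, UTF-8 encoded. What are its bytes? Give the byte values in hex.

U+061F: 2-byte form → D8 9F.
U+21D0: 3-byte form → E2 87 90.
U+FC733: 4-byte form → F3 BC 9C B3.
U+10309: 4-byte form → F0 90 8C 89.
U+10BB: 3-byte form → E1 82 BB.
Concatenated (16 bytes): D8 9F E2 87 90 F3 BC 9C B3 F0 90 8C 89 E1 82 BB.

D8 9F E2 87 90 F3 BC 9C B3 F0 90 8C 89 E1 82 BB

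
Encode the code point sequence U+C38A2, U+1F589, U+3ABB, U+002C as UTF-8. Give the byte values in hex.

U+C38A2: 4-byte form → F3 83 A2 A2.
U+1F589: 4-byte form → F0 9F 96 89.
U+3ABB: 3-byte form → E3 AA BB.
U+002C: 1-byte form → 2C.
Concatenated (12 bytes): F3 83 A2 A2 F0 9F 96 89 E3 AA BB 2C.

F3 83 A2 A2 F0 9F 96 89 E3 AA BB 2C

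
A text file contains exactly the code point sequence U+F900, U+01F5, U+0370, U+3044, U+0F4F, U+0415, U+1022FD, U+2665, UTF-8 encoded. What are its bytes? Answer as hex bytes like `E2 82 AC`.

U+F900: 3-byte form → EF A4 80.
U+01F5: 2-byte form → C7 B5.
U+0370: 2-byte form → CD B0.
U+3044: 3-byte form → E3 81 84.
U+0F4F: 3-byte form → E0 BD 8F.
U+0415: 2-byte form → D0 95.
U+1022FD: 4-byte form → F4 82 8B BD.
U+2665: 3-byte form → E2 99 A5.
Concatenated (22 bytes): EF A4 80 C7 B5 CD B0 E3 81 84 E0 BD 8F D0 95 F4 82 8B BD E2 99 A5.

EF A4 80 C7 B5 CD B0 E3 81 84 E0 BD 8F D0 95 F4 82 8B BD E2 99 A5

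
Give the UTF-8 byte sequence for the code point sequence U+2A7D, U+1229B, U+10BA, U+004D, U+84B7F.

U+2A7D: 3-byte form → E2 A9 BD.
U+1229B: 4-byte form → F0 92 8A 9B.
U+10BA: 3-byte form → E1 82 BA.
U+004D: 1-byte form → 4D.
U+84B7F: 4-byte form → F2 84 AD BF.
Concatenated (15 bytes): E2 A9 BD F0 92 8A 9B E1 82 BA 4D F2 84 AD BF.

E2 A9 BD F0 92 8A 9B E1 82 BA 4D F2 84 AD BF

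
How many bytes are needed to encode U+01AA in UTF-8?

2

U+01AA = 0x1AA. UTF-8 uses 1 byte below 0x80, 2 below 0x800, 3 below 0x10000, 4 up to 0x10FFFF. 0x1AA is in U+0080–U+07FF → 2 bytes.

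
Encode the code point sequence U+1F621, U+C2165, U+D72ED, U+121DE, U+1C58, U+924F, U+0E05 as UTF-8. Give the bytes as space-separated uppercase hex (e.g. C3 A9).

F0 9F 98 A1 F3 82 85 A5 F3 97 8B AD F0 92 87 9E E1 B1 98 E9 89 8F E0 B8 85

U+1F621: 4-byte form → F0 9F 98 A1.
U+C2165: 4-byte form → F3 82 85 A5.
U+D72ED: 4-byte form → F3 97 8B AD.
U+121DE: 4-byte form → F0 92 87 9E.
U+1C58: 3-byte form → E1 B1 98.
U+924F: 3-byte form → E9 89 8F.
U+0E05: 3-byte form → E0 B8 85.
Concatenated (25 bytes): F0 9F 98 A1 F3 82 85 A5 F3 97 8B AD F0 92 87 9E E1 B1 98 E9 89 8F E0 B8 85.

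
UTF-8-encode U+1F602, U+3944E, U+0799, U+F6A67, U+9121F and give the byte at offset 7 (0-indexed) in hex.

0x8E

U+1F602 → 4-byte form F0 9F 98 82 at offsets 0–3.
U+3944E → 4-byte form F0 B9 91 8E at offsets 4–7.
Offset 7 falls in char 2's range; it's byte 4 of F0 B9 91 8E = 0x8E.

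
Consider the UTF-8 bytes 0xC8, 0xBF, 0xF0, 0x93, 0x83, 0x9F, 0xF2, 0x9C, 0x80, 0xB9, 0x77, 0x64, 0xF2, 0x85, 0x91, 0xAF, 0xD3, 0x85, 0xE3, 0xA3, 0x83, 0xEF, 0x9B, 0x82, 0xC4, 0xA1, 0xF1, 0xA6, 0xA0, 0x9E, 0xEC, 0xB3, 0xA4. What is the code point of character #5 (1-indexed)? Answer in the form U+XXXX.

Offset 0: leading byte 0xC8 = 11001000 → 2-byte char #1 = C8 BF.
Offset 2: leading byte 0xF0 = 11110000 → 4-byte char #2 = F0 93 83 9F.
Offset 6: leading byte 0xF2 = 11110010 → 4-byte char #3 = F2 9C 80 B9.
Offset 10: leading byte 0x77 = 01110111 → 1-byte char #4 = 77.
Offset 11: leading byte 0x64 = 01100100 → 1-byte char #5 = 64.
Leading byte 0x64 = 01100100 matches 0xxxxxxx → 1-byte sequence.
Byte 1: 0x64 = 01100100, payload 1100100 (7 bits).
Concatenate: 1100100 = 0x64 (7 bits → U+0064).

U+0064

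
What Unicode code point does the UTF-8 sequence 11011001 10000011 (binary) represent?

U+0643

Leading byte 0xD9 = 11011001 matches 110xxxxx → 2-byte sequence.
Byte 1: 0xD9 = 11011001, payload 11001 (5 bits).
Byte 2: 0x83 = 10000011 (10xxxxxx ✓), payload 000011.
Concatenate: 11001000011 = 0x643 (11 bits → U+0643).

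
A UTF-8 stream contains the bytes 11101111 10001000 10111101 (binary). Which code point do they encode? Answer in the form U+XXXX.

U+F23D

Leading byte 0xEF = 11101111 matches 1110xxxx → 3-byte sequence.
Byte 1: 0xEF = 11101111, payload 1111 (4 bits).
Byte 2: 0x88 = 10001000 (10xxxxxx ✓), payload 001000.
Byte 3: 0xBD = 10111101 (10xxxxxx ✓), payload 111101.
Concatenate: 1111001000111101 = 0xF23D (16 bits → U+F23D).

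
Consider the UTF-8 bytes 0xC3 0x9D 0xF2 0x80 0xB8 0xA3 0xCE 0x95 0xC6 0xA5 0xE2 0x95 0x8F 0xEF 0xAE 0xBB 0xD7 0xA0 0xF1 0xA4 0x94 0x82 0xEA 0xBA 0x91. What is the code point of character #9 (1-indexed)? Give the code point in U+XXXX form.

U+AE91

Offset 0: leading byte 0xC3 = 11000011 → 2-byte char #1 = C3 9D.
Offset 2: leading byte 0xF2 = 11110010 → 4-byte char #2 = F2 80 B8 A3.
Offset 6: leading byte 0xCE = 11001110 → 2-byte char #3 = CE 95.
Offset 8: leading byte 0xC6 = 11000110 → 2-byte char #4 = C6 A5.
Offset 10: leading byte 0xE2 = 11100010 → 3-byte char #5 = E2 95 8F.
Offset 13: leading byte 0xEF = 11101111 → 3-byte char #6 = EF AE BB.
Offset 16: leading byte 0xD7 = 11010111 → 2-byte char #7 = D7 A0.
Offset 18: leading byte 0xF1 = 11110001 → 4-byte char #8 = F1 A4 94 82.
Offset 22: leading byte 0xEA = 11101010 → 3-byte char #9 = EA BA 91.
Leading byte 0xEA = 11101010 matches 1110xxxx → 3-byte sequence.
Byte 1: 0xEA = 11101010, payload 1010 (4 bits).
Byte 2: 0xBA = 10111010 (10xxxxxx ✓), payload 111010.
Byte 3: 0x91 = 10010001 (10xxxxxx ✓), payload 010001.
Concatenate: 1010111010010001 = 0xAE91 (16 bits → U+AE91).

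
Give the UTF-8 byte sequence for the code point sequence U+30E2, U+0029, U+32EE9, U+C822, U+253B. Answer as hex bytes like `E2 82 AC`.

E3 83 A2 29 F0 B2 BB A9 EC A0 A2 E2 94 BB

U+30E2: 3-byte form → E3 83 A2.
U+0029: 1-byte form → 29.
U+32EE9: 4-byte form → F0 B2 BB A9.
U+C822: 3-byte form → EC A0 A2.
U+253B: 3-byte form → E2 94 BB.
Concatenated (14 bytes): E3 83 A2 29 F0 B2 BB A9 EC A0 A2 E2 94 BB.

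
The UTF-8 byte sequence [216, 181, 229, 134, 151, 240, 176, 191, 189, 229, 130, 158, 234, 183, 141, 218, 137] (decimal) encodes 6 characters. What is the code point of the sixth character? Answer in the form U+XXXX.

Offset 0: leading byte 0xD8 = 11011000 → 2-byte char #1 = D8 B5.
Offset 2: leading byte 0xE5 = 11100101 → 3-byte char #2 = E5 86 97.
Offset 5: leading byte 0xF0 = 11110000 → 4-byte char #3 = F0 B0 BF BD.
Offset 9: leading byte 0xE5 = 11100101 → 3-byte char #4 = E5 82 9E.
Offset 12: leading byte 0xEA = 11101010 → 3-byte char #5 = EA B7 8D.
Offset 15: leading byte 0xDA = 11011010 → 2-byte char #6 = DA 89.
Leading byte 0xDA = 11011010 matches 110xxxxx → 2-byte sequence.
Byte 1: 0xDA = 11011010, payload 11010 (5 bits).
Byte 2: 0x89 = 10001001 (10xxxxxx ✓), payload 001001.
Concatenate: 11010001001 = 0x689 (11 bits → U+0689).

U+0689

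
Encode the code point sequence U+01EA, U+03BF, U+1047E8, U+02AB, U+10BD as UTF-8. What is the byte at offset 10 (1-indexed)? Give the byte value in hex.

0xAB

1-indexed offset 10 is 0-indexed offset 9.
U+01EA → 2-byte form C7 AA at offsets 0–1.
U+03BF → 2-byte form CE BF at offsets 2–3.
U+1047E8 → 4-byte form F4 84 9F A8 at offsets 4–7.
U+02AB → 2-byte form CA AB at offsets 8–9.
Offset 9 falls in char 4's range; it's byte 2 of CA AB = 0xAB.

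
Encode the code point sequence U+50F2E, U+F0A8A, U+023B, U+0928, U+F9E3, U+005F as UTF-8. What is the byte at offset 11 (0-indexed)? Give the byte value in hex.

U+50F2E → 4-byte form F1 90 BC AE at offsets 0–3.
U+F0A8A → 4-byte form F3 B0 AA 8A at offsets 4–7.
U+023B → 2-byte form C8 BB at offsets 8–9.
U+0928 → 3-byte form E0 A4 A8 at offsets 10–12.
Offset 11 falls in char 4's range; it's byte 2 of E0 A4 A8 = 0xA4.

0xA4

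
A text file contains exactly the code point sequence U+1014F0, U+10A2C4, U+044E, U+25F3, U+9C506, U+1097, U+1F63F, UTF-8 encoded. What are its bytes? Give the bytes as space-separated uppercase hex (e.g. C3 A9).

U+1014F0: 4-byte form → F4 81 93 B0.
U+10A2C4: 4-byte form → F4 8A 8B 84.
U+044E: 2-byte form → D1 8E.
U+25F3: 3-byte form → E2 97 B3.
U+9C506: 4-byte form → F2 9C 94 86.
U+1097: 3-byte form → E1 82 97.
U+1F63F: 4-byte form → F0 9F 98 BF.
Concatenated (24 bytes): F4 81 93 B0 F4 8A 8B 84 D1 8E E2 97 B3 F2 9C 94 86 E1 82 97 F0 9F 98 BF.

F4 81 93 B0 F4 8A 8B 84 D1 8E E2 97 B3 F2 9C 94 86 E1 82 97 F0 9F 98 BF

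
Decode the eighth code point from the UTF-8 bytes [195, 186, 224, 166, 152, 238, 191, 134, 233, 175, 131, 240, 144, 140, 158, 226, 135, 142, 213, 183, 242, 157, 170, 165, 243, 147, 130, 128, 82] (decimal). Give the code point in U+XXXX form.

U+9DAA5

Offset 0: leading byte 0xC3 = 11000011 → 2-byte char #1 = C3 BA.
Offset 2: leading byte 0xE0 = 11100000 → 3-byte char #2 = E0 A6 98.
Offset 5: leading byte 0xEE = 11101110 → 3-byte char #3 = EE BF 86.
Offset 8: leading byte 0xE9 = 11101001 → 3-byte char #4 = E9 AF 83.
Offset 11: leading byte 0xF0 = 11110000 → 4-byte char #5 = F0 90 8C 9E.
Offset 15: leading byte 0xE2 = 11100010 → 3-byte char #6 = E2 87 8E.
Offset 18: leading byte 0xD5 = 11010101 → 2-byte char #7 = D5 B7.
Offset 20: leading byte 0xF2 = 11110010 → 4-byte char #8 = F2 9D AA A5.
Leading byte 0xF2 = 11110010 matches 11110xxx → 4-byte sequence.
Byte 1: 0xF2 = 11110010, payload 010 (3 bits).
Byte 2: 0x9D = 10011101 (10xxxxxx ✓), payload 011101.
Byte 3: 0xAA = 10101010 (10xxxxxx ✓), payload 101010.
Byte 4: 0xA5 = 10100101 (10xxxxxx ✓), payload 100101.
Concatenate: 010011101101010100101 = 0x9DAA5 (21 bits → U+9DAA5).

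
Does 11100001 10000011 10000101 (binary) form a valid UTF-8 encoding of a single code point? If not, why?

valid

Leading byte 0xE1 = 11100001 → 3-byte form.
Continuation bytes 0x83=10000011, 0x85=10000101 all match 10xxxxxx.
Decoded value 0x10C5 is ≥ 0x800 (shortest form) and not a surrogate.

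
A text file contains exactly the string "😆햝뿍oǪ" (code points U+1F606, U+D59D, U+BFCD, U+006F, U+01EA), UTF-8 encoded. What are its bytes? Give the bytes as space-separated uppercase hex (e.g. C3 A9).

U+1F606: 4-byte form → F0 9F 98 86.
U+D59D: 3-byte form → ED 96 9D.
U+BFCD: 3-byte form → EB BF 8D.
U+006F: 1-byte form → 6F.
U+01EA: 2-byte form → C7 AA.
Concatenated (13 bytes): F0 9F 98 86 ED 96 9D EB BF 8D 6F C7 AA.

F0 9F 98 86 ED 96 9D EB BF 8D 6F C7 AA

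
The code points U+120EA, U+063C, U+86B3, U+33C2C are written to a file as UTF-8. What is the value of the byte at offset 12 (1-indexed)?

1-indexed offset 12 is 0-indexed offset 11.
U+120EA → 4-byte form F0 92 83 AA at offsets 0–3.
U+063C → 2-byte form D8 BC at offsets 4–5.
U+86B3 → 3-byte form E8 9A B3 at offsets 6–8.
U+33C2C → 4-byte form F0 B3 B0 AC at offsets 9–12.
Offset 11 falls in char 4's range; it's byte 3 of F0 B3 B0 AC = 0xB0.

0xB0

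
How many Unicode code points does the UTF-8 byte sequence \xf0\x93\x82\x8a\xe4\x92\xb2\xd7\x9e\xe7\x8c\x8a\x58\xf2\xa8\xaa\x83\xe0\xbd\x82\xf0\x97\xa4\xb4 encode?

Byte at offset 0: 0xF0 = 11110000 → 4-byte char (#1). Advance 4.
Byte at offset 4: 0xE4 = 11100100 → 3-byte char (#2). Advance 3.
Byte at offset 7: 0xD7 = 11010111 → 2-byte char (#3). Advance 2.
Byte at offset 9: 0xE7 = 11100111 → 3-byte char (#4). Advance 3.
Byte at offset 12: 0x58 = 01011000 → 1-byte char (#5). Advance 1.
Byte at offset 13: 0xF2 = 11110010 → 4-byte char (#6). Advance 4.
Byte at offset 17: 0xE0 = 11100000 → 3-byte char (#7). Advance 3.
Byte at offset 20: 0xF0 = 11110000 → 4-byte char (#8). Advance 4.
Reached end at offset 24 after 8 code points.

8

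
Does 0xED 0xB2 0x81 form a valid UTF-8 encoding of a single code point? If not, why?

invalid (encodes a surrogate (U+D800–U+DFFF))

Structurally a 3-byte sequence; payload = 0xDC81.
But 0xDC81 is in U+D800–U+DFFF, the surrogate range. Surrogates are not Unicode scalar values and are forbidden in UTF-8.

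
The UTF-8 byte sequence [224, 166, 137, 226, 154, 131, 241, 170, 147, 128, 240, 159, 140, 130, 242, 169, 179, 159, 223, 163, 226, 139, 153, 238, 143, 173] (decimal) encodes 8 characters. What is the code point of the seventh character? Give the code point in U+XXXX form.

Offset 0: leading byte 0xE0 = 11100000 → 3-byte char #1 = E0 A6 89.
Offset 3: leading byte 0xE2 = 11100010 → 3-byte char #2 = E2 9A 83.
Offset 6: leading byte 0xF1 = 11110001 → 4-byte char #3 = F1 AA 93 80.
Offset 10: leading byte 0xF0 = 11110000 → 4-byte char #4 = F0 9F 8C 82.
Offset 14: leading byte 0xF2 = 11110010 → 4-byte char #5 = F2 A9 B3 9F.
Offset 18: leading byte 0xDF = 11011111 → 2-byte char #6 = DF A3.
Offset 20: leading byte 0xE2 = 11100010 → 3-byte char #7 = E2 8B 99.
Leading byte 0xE2 = 11100010 matches 1110xxxx → 3-byte sequence.
Byte 1: 0xE2 = 11100010, payload 0010 (4 bits).
Byte 2: 0x8B = 10001011 (10xxxxxx ✓), payload 001011.
Byte 3: 0x99 = 10011001 (10xxxxxx ✓), payload 011001.
Concatenate: 0010001011011001 = 0x22D9 (16 bits → U+22D9).

U+22D9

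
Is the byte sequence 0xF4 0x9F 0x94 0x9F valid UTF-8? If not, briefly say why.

invalid (encodes a value above U+10FFFF)

Leading byte 0xF4 = 11110100 → 4-byte form.
Payload = 0x11F51F, which exceeds U+10FFFF, the maximum Unicode code point. (Leading bytes F5–FF, or F4 followed by ≥ 0x90, are invalid.)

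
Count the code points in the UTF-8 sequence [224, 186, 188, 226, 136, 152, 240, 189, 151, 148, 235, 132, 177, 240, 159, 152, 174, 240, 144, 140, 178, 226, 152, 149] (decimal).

Byte at offset 0: 0xE0 = 11100000 → 3-byte char (#1). Advance 3.
Byte at offset 3: 0xE2 = 11100010 → 3-byte char (#2). Advance 3.
Byte at offset 6: 0xF0 = 11110000 → 4-byte char (#3). Advance 4.
Byte at offset 10: 0xEB = 11101011 → 3-byte char (#4). Advance 3.
Byte at offset 13: 0xF0 = 11110000 → 4-byte char (#5). Advance 4.
Byte at offset 17: 0xF0 = 11110000 → 4-byte char (#6). Advance 4.
Byte at offset 21: 0xE2 = 11100010 → 3-byte char (#7). Advance 3.
Reached end at offset 24 after 7 code points.

7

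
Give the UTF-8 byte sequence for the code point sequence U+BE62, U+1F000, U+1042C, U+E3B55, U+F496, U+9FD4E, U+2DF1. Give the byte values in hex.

U+BE62: 3-byte form → EB B9 A2.
U+1F000: 4-byte form → F0 9F 80 80.
U+1042C: 4-byte form → F0 90 90 AC.
U+E3B55: 4-byte form → F3 A3 AD 95.
U+F496: 3-byte form → EF 92 96.
U+9FD4E: 4-byte form → F2 9F B5 8E.
U+2DF1: 3-byte form → E2 B7 B1.
Concatenated (25 bytes): EB B9 A2 F0 9F 80 80 F0 90 90 AC F3 A3 AD 95 EF 92 96 F2 9F B5 8E E2 B7 B1.

EB B9 A2 F0 9F 80 80 F0 90 90 AC F3 A3 AD 95 EF 92 96 F2 9F B5 8E E2 B7 B1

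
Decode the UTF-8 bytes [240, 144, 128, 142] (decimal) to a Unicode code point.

U+1000E

Leading byte 0xF0 = 11110000 matches 11110xxx → 4-byte sequence.
Byte 1: 0xF0 = 11110000, payload 000 (3 bits).
Byte 2: 0x90 = 10010000 (10xxxxxx ✓), payload 010000.
Byte 3: 0x80 = 10000000 (10xxxxxx ✓), payload 000000.
Byte 4: 0x8E = 10001110 (10xxxxxx ✓), payload 001110.
Concatenate: 000010000000000001110 = 0x1000E (21 bits → U+1000E).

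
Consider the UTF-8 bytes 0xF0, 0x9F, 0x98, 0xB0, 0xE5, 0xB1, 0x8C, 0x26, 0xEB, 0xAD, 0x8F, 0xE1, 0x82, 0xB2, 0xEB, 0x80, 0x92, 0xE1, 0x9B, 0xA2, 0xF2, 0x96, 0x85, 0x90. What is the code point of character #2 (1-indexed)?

Offset 0: leading byte 0xF0 = 11110000 → 4-byte char #1 = F0 9F 98 B0.
Offset 4: leading byte 0xE5 = 11100101 → 3-byte char #2 = E5 B1 8C.
Leading byte 0xE5 = 11100101 matches 1110xxxx → 3-byte sequence.
Byte 1: 0xE5 = 11100101, payload 0101 (4 bits).
Byte 2: 0xB1 = 10110001 (10xxxxxx ✓), payload 110001.
Byte 3: 0x8C = 10001100 (10xxxxxx ✓), payload 001100.
Concatenate: 0101110001001100 = 0x5C4C (16 bits → U+5C4C).

U+5C4C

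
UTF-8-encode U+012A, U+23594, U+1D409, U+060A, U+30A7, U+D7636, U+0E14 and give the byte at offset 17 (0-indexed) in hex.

U+012A → 2-byte form C4 AA at offsets 0–1.
U+23594 → 4-byte form F0 A3 96 94 at offsets 2–5.
U+1D409 → 4-byte form F0 9D 90 89 at offsets 6–9.
U+060A → 2-byte form D8 8A at offsets 10–11.
U+30A7 → 3-byte form E3 82 A7 at offsets 12–14.
U+D7636 → 4-byte form F3 97 98 B6 at offsets 15–18.
Offset 17 falls in char 6's range; it's byte 3 of F3 97 98 B6 = 0x98.

0x98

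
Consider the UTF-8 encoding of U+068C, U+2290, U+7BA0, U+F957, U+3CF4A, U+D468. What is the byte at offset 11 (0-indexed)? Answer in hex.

U+068C → 2-byte form DA 8C at offsets 0–1.
U+2290 → 3-byte form E2 8A 90 at offsets 2–4.
U+7BA0 → 3-byte form E7 AE A0 at offsets 5–7.
U+F957 → 3-byte form EF A5 97 at offsets 8–10.
U+3CF4A → 4-byte form F0 BC BD 8A at offsets 11–14.
Offset 11 falls in char 5's range; it's byte 1 of F0 BC BD 8A = 0xF0.

0xF0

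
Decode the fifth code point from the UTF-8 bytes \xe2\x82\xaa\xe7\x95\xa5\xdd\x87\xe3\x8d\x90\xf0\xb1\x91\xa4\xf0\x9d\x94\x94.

Offset 0: leading byte 0xE2 = 11100010 → 3-byte char #1 = E2 82 AA.
Offset 3: leading byte 0xE7 = 11100111 → 3-byte char #2 = E7 95 A5.
Offset 6: leading byte 0xDD = 11011101 → 2-byte char #3 = DD 87.
Offset 8: leading byte 0xE3 = 11100011 → 3-byte char #4 = E3 8D 90.
Offset 11: leading byte 0xF0 = 11110000 → 4-byte char #5 = F0 B1 91 A4.
Leading byte 0xF0 = 11110000 matches 11110xxx → 4-byte sequence.
Byte 1: 0xF0 = 11110000, payload 000 (3 bits).
Byte 2: 0xB1 = 10110001 (10xxxxxx ✓), payload 110001.
Byte 3: 0x91 = 10010001 (10xxxxxx ✓), payload 010001.
Byte 4: 0xA4 = 10100100 (10xxxxxx ✓), payload 100100.
Concatenate: 000110001010001100100 = 0x31464 (21 bits → U+31464).

U+31464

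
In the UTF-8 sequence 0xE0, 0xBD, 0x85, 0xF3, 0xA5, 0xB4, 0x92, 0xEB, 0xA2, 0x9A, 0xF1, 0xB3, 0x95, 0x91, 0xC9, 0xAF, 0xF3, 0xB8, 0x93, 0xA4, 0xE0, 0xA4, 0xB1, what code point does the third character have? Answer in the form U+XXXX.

Offset 0: leading byte 0xE0 = 11100000 → 3-byte char #1 = E0 BD 85.
Offset 3: leading byte 0xF3 = 11110011 → 4-byte char #2 = F3 A5 B4 92.
Offset 7: leading byte 0xEB = 11101011 → 3-byte char #3 = EB A2 9A.
Leading byte 0xEB = 11101011 matches 1110xxxx → 3-byte sequence.
Byte 1: 0xEB = 11101011, payload 1011 (4 bits).
Byte 2: 0xA2 = 10100010 (10xxxxxx ✓), payload 100010.
Byte 3: 0x9A = 10011010 (10xxxxxx ✓), payload 011010.
Concatenate: 1011100010011010 = 0xB89A (16 bits → U+B89A).

U+B89A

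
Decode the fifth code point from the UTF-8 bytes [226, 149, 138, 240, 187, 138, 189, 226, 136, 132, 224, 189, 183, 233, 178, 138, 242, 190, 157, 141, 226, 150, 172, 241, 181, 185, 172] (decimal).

Offset 0: leading byte 0xE2 = 11100010 → 3-byte char #1 = E2 95 8A.
Offset 3: leading byte 0xF0 = 11110000 → 4-byte char #2 = F0 BB 8A BD.
Offset 7: leading byte 0xE2 = 11100010 → 3-byte char #3 = E2 88 84.
Offset 10: leading byte 0xE0 = 11100000 → 3-byte char #4 = E0 BD B7.
Offset 13: leading byte 0xE9 = 11101001 → 3-byte char #5 = E9 B2 8A.
Leading byte 0xE9 = 11101001 matches 1110xxxx → 3-byte sequence.
Byte 1: 0xE9 = 11101001, payload 1001 (4 bits).
Byte 2: 0xB2 = 10110010 (10xxxxxx ✓), payload 110010.
Byte 3: 0x8A = 10001010 (10xxxxxx ✓), payload 001010.
Concatenate: 1001110010001010 = 0x9C8A (16 bits → U+9C8A).

U+9C8A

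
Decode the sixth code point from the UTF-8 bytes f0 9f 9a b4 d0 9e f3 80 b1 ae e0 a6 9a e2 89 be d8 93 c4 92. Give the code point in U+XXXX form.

U+0613

Offset 0: leading byte 0xF0 = 11110000 → 4-byte char #1 = F0 9F 9A B4.
Offset 4: leading byte 0xD0 = 11010000 → 2-byte char #2 = D0 9E.
Offset 6: leading byte 0xF3 = 11110011 → 4-byte char #3 = F3 80 B1 AE.
Offset 10: leading byte 0xE0 = 11100000 → 3-byte char #4 = E0 A6 9A.
Offset 13: leading byte 0xE2 = 11100010 → 3-byte char #5 = E2 89 BE.
Offset 16: leading byte 0xD8 = 11011000 → 2-byte char #6 = D8 93.
Leading byte 0xD8 = 11011000 matches 110xxxxx → 2-byte sequence.
Byte 1: 0xD8 = 11011000, payload 11000 (5 bits).
Byte 2: 0x93 = 10010011 (10xxxxxx ✓), payload 010011.
Concatenate: 11000010011 = 0x613 (11 bits → U+0613).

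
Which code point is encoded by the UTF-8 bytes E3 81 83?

U+3043

Leading byte 0xE3 = 11100011 matches 1110xxxx → 3-byte sequence.
Byte 1: 0xE3 = 11100011, payload 0011 (4 bits).
Byte 2: 0x81 = 10000001 (10xxxxxx ✓), payload 000001.
Byte 3: 0x83 = 10000011 (10xxxxxx ✓), payload 000011.
Concatenate: 0011000001000011 = 0x3043 (16 bits → U+3043).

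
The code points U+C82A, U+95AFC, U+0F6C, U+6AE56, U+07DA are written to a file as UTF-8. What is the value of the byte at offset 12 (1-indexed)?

1-indexed offset 12 is 0-indexed offset 11.
U+C82A → 3-byte form EC A0 AA at offsets 0–2.
U+95AFC → 4-byte form F2 95 AB BC at offsets 3–6.
U+0F6C → 3-byte form E0 BD AC at offsets 7–9.
U+6AE56 → 4-byte form F1 AA B9 96 at offsets 10–13.
Offset 11 falls in char 4's range; it's byte 2 of F1 AA B9 96 = 0xAA.

0xAA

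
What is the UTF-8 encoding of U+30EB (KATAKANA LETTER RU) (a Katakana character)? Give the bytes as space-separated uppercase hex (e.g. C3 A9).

E3 83 AB

U+30EB = 0x30EB = 12523 decimal. In range U+0800–U+FFFF → 3-byte form: 1110xxxx 10xxxxxx 10xxxxxx.
Binary (16 bits): 0011000011101011.
Split 4+6+6: 0011 | 000011 | 101011.
Byte 1: 11100011 = 0xE3.
Byte 2: 10000011 = 0x83.
Byte 3: 10101011 = 0xAB.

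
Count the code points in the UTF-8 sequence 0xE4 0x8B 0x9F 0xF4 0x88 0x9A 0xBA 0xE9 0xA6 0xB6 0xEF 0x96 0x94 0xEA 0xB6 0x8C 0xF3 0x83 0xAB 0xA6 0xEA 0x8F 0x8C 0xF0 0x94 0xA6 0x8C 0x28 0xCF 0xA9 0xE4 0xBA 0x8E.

11

Byte at offset 0: 0xE4 = 11100100 → 3-byte char (#1). Advance 3.
Byte at offset 3: 0xF4 = 11110100 → 4-byte char (#2). Advance 4.
Byte at offset 7: 0xE9 = 11101001 → 3-byte char (#3). Advance 3.
Byte at offset 10: 0xEF = 11101111 → 3-byte char (#4). Advance 3.
Byte at offset 13: 0xEA = 11101010 → 3-byte char (#5). Advance 3.
Byte at offset 16: 0xF3 = 11110011 → 4-byte char (#6). Advance 4.
Byte at offset 20: 0xEA = 11101010 → 3-byte char (#7). Advance 3.
Byte at offset 23: 0xF0 = 11110000 → 4-byte char (#8). Advance 4.
Byte at offset 27: 0x28 = 00101000 → 1-byte char (#9). Advance 1.
Byte at offset 28: 0xCF = 11001111 → 2-byte char (#10). Advance 2.
Byte at offset 30: 0xE4 = 11100100 → 3-byte char (#11). Advance 3.
Reached end at offset 33 after 11 code points.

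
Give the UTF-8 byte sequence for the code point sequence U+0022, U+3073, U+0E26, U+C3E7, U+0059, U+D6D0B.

U+0022: 1-byte form → 22.
U+3073: 3-byte form → E3 81 B3.
U+0E26: 3-byte form → E0 B8 A6.
U+C3E7: 3-byte form → EC 8F A7.
U+0059: 1-byte form → 59.
U+D6D0B: 4-byte form → F3 96 B4 8B.
Concatenated (15 bytes): 22 E3 81 B3 E0 B8 A6 EC 8F A7 59 F3 96 B4 8B.

22 E3 81 B3 E0 B8 A6 EC 8F A7 59 F3 96 B4 8B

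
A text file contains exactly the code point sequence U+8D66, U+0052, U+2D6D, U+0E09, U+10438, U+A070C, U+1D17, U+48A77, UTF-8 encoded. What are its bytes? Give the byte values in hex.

E8 B5 A6 52 E2 B5 AD E0 B8 89 F0 90 90 B8 F2 A0 9C 8C E1 B4 97 F1 88 A9 B7

U+8D66: 3-byte form → E8 B5 A6.
U+0052: 1-byte form → 52.
U+2D6D: 3-byte form → E2 B5 AD.
U+0E09: 3-byte form → E0 B8 89.
U+10438: 4-byte form → F0 90 90 B8.
U+A070C: 4-byte form → F2 A0 9C 8C.
U+1D17: 3-byte form → E1 B4 97.
U+48A77: 4-byte form → F1 88 A9 B7.
Concatenated (25 bytes): E8 B5 A6 52 E2 B5 AD E0 B8 89 F0 90 90 B8 F2 A0 9C 8C E1 B4 97 F1 88 A9 B7.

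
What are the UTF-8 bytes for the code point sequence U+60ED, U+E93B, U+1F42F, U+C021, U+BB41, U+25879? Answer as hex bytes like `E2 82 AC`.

E6 83 AD EE A4 BB F0 9F 90 AF EC 80 A1 EB AD 81 F0 A5 A1 B9

U+60ED: 3-byte form → E6 83 AD.
U+E93B: 3-byte form → EE A4 BB.
U+1F42F: 4-byte form → F0 9F 90 AF.
U+C021: 3-byte form → EC 80 A1.
U+BB41: 3-byte form → EB AD 81.
U+25879: 4-byte form → F0 A5 A1 B9.
Concatenated (20 bytes): E6 83 AD EE A4 BB F0 9F 90 AF EC 80 A1 EB AD 81 F0 A5 A1 B9.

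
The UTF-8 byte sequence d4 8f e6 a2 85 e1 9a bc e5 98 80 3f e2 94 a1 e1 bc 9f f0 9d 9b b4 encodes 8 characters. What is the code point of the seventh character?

U+1F1F

Offset 0: leading byte 0xD4 = 11010100 → 2-byte char #1 = D4 8F.
Offset 2: leading byte 0xE6 = 11100110 → 3-byte char #2 = E6 A2 85.
Offset 5: leading byte 0xE1 = 11100001 → 3-byte char #3 = E1 9A BC.
Offset 8: leading byte 0xE5 = 11100101 → 3-byte char #4 = E5 98 80.
Offset 11: leading byte 0x3F = 00111111 → 1-byte char #5 = 3F.
Offset 12: leading byte 0xE2 = 11100010 → 3-byte char #6 = E2 94 A1.
Offset 15: leading byte 0xE1 = 11100001 → 3-byte char #7 = E1 BC 9F.
Leading byte 0xE1 = 11100001 matches 1110xxxx → 3-byte sequence.
Byte 1: 0xE1 = 11100001, payload 0001 (4 bits).
Byte 2: 0xBC = 10111100 (10xxxxxx ✓), payload 111100.
Byte 3: 0x9F = 10011111 (10xxxxxx ✓), payload 011111.
Concatenate: 0001111100011111 = 0x1F1F (16 bits → U+1F1F).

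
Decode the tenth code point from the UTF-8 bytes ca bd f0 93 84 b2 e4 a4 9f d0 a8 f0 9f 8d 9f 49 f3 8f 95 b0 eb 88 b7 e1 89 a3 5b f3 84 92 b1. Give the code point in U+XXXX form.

U+005B

Offset 0: leading byte 0xCA = 11001010 → 2-byte char #1 = CA BD.
Offset 2: leading byte 0xF0 = 11110000 → 4-byte char #2 = F0 93 84 B2.
Offset 6: leading byte 0xE4 = 11100100 → 3-byte char #3 = E4 A4 9F.
Offset 9: leading byte 0xD0 = 11010000 → 2-byte char #4 = D0 A8.
Offset 11: leading byte 0xF0 = 11110000 → 4-byte char #5 = F0 9F 8D 9F.
Offset 15: leading byte 0x49 = 01001001 → 1-byte char #6 = 49.
Offset 16: leading byte 0xF3 = 11110011 → 4-byte char #7 = F3 8F 95 B0.
Offset 20: leading byte 0xEB = 11101011 → 3-byte char #8 = EB 88 B7.
Offset 23: leading byte 0xE1 = 11100001 → 3-byte char #9 = E1 89 A3.
Offset 26: leading byte 0x5B = 01011011 → 1-byte char #10 = 5B.
Leading byte 0x5B = 01011011 matches 0xxxxxxx → 1-byte sequence.
Byte 1: 0x5B = 01011011, payload 1011011 (7 bits).
Concatenate: 1011011 = 0x5B (7 bits → U+005B).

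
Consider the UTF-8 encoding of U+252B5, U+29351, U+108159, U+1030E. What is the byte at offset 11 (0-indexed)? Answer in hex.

0x99

U+252B5 → 4-byte form F0 A5 8A B5 at offsets 0–3.
U+29351 → 4-byte form F0 A9 8D 91 at offsets 4–7.
U+108159 → 4-byte form F4 88 85 99 at offsets 8–11.
Offset 11 falls in char 3's range; it's byte 4 of F4 88 85 99 = 0x99.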